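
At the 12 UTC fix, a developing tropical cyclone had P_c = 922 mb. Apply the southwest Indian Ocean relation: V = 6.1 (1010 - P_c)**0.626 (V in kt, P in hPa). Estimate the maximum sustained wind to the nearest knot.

ΔP = 1010 − 922 = 88 mb.
88^0.626 ≈ 16.491.
V ≈ 6.1 × 16.491 ≈ 100.6 kt.

101 kt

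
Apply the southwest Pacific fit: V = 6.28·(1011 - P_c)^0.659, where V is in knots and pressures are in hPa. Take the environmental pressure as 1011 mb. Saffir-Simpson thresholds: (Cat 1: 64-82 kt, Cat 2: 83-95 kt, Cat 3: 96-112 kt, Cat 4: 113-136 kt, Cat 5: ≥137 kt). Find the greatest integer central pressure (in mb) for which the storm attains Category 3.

Category 3 begins at V = 96 kt.
Required ΔP = (96/6.28)^(1/0.659) = 15.287^1.517 ≈ 62.68 mb.
P_c ≤ 1011 − 62.68 = 948.32, so the highest integer P_c is 948 mb.

948 mb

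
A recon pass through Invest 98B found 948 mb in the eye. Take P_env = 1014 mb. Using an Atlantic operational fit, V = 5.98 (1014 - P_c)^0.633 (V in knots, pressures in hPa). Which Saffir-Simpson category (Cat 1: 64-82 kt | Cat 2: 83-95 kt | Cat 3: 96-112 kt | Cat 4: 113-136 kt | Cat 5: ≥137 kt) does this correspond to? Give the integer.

ΔP = 1014 − 948 = 66 mb.
V ≈ 5.98 × 66^0.633 = 5.98 × 14.18 ≈ 85 kt.
85 kt falls in the Category 2 band.

2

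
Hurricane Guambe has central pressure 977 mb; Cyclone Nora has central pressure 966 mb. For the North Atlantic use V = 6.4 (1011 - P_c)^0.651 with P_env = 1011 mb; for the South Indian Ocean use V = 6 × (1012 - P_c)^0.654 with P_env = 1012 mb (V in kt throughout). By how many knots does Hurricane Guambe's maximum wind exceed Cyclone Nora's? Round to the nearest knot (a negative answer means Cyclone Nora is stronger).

Hurricane Guambe: ΔP = 34; V ≈ 6.4 × 34^0.651 ≈ 63.56 kt.
Cyclone Nora: ΔP = 46; V ≈ 6 × 46^0.654 ≈ 73.38 kt.
Difference ≈ 63.56 − 73.38 = -9.82 → -10 kt.

-10 kt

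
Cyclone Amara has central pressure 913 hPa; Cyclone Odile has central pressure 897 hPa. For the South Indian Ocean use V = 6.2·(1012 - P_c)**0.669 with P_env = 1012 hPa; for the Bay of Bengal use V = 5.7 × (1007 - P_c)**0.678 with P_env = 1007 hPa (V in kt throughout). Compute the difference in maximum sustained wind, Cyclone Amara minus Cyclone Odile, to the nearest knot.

Cyclone Amara: ΔP = 99; V ≈ 6.2 × 99^0.669 ≈ 134.11 kt.
Cyclone Odile: ΔP = 110; V ≈ 5.7 × 110^0.678 ≈ 138.02 kt.
Difference ≈ 134.11 − 138.02 = -3.91 → -4 kt.

-4 kt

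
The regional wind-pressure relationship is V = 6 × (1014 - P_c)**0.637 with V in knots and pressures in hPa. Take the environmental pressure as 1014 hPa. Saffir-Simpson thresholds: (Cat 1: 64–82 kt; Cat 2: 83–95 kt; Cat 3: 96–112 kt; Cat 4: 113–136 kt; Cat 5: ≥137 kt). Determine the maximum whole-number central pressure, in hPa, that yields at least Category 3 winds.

Category 3 begins at V = 96 kt.
Required ΔP = (96/6)^(1/0.637) = 16.000^1.570 ≈ 77.68 hPa.
P_c ≤ 1014 − 77.68 = 936.32, so the highest integer P_c is 936 hPa.

936 hPa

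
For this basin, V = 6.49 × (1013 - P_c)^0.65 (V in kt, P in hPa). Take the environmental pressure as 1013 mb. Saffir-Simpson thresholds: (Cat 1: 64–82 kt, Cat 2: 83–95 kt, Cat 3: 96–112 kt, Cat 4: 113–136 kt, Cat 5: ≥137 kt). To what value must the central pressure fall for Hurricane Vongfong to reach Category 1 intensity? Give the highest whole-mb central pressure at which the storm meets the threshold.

979 mb

Category 1 begins at V = 64 kt.
Required ΔP = (64/6.49)^(1/0.65) = 9.861^1.538 ≈ 33.82 mb.
P_c ≤ 1013 − 33.82 = 979.18, so the highest integer P_c is 979 mb.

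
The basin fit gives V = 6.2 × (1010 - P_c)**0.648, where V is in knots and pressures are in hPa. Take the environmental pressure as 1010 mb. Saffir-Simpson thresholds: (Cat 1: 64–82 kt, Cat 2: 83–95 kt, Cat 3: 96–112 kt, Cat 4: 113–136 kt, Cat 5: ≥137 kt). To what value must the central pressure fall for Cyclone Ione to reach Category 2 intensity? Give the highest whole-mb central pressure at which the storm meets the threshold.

955 mb

Category 2 begins at V = 83 kt.
Required ΔP = (83/6.2)^(1/0.648) = 13.387^1.543 ≈ 54.79 mb.
P_c ≤ 1010 − 54.79 = 955.21, so the highest integer P_c is 955 mb.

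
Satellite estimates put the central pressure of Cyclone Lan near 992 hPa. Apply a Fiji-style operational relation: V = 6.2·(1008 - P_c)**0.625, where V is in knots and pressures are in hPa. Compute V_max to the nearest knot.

35 kt

ΔP = 1008 − 992 = 16 hPa.
16^0.625 ≈ 5.657.
V ≈ 6.2 × 5.657 ≈ 35.1 kt.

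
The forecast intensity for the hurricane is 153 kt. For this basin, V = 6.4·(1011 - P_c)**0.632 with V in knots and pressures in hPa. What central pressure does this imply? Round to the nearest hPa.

ΔP = (V / 6.4)^(1/0.632) = (153/6.4)^1.582.
153/6.4 = 23.906; 23.906^1.582 ≈ 151.77 hPa.
P_c = 1011 − 151.77 = 859.23 ≈ 859 hPa.

859 hPa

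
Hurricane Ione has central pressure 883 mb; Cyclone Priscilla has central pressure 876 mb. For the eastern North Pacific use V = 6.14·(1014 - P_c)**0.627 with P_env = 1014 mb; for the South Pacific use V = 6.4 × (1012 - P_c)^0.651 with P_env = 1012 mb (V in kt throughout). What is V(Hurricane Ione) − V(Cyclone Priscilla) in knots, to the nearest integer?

-26 kt

Hurricane Ione: ΔP = 131; V ≈ 6.14 × 131^0.627 ≈ 130.53 kt.
Cyclone Priscilla: ΔP = 136; V ≈ 6.4 × 136^0.651 ≈ 156.72 kt.
Difference ≈ 130.53 − 156.72 = -26.19 → -26 kt.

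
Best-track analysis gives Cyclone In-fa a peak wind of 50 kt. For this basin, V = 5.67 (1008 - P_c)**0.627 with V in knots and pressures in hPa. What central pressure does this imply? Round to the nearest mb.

ΔP = (V / 5.67)^(1/0.627) = (50/5.67)^1.595.
50/5.67 = 8.818; 8.818^1.595 ≈ 32.20 mb.
P_c = 1008 − 32.20 = 975.80 ≈ 976 mb.

976 mb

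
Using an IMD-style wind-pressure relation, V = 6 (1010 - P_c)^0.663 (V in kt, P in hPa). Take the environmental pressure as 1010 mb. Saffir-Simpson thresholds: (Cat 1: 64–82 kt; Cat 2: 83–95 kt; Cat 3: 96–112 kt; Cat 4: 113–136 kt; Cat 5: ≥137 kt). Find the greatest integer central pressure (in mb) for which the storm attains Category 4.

926 mb

Category 4 begins at V = 113 kt.
Required ΔP = (113/6)^(1/0.663) = 18.833^1.508 ≈ 83.75 mb.
P_c ≤ 1010 − 83.75 = 926.25, so the highest integer P_c is 926 mb.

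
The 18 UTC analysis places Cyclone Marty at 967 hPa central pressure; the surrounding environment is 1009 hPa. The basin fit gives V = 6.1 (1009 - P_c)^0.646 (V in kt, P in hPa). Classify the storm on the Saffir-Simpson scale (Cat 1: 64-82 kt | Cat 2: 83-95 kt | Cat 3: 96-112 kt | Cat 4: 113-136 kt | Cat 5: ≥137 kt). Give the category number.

1

ΔP = 1009 − 967 = 42 hPa.
V ≈ 6.1 × 42^0.646 = 6.1 × 11.18 ≈ 68 kt.
68 kt falls in the Category 1 band.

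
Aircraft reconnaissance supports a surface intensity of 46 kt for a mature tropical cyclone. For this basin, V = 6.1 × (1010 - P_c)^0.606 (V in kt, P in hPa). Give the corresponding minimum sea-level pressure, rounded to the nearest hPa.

ΔP = (V / 6.1)^(1/0.606) = (46/6.1)^1.650.
46/6.1 = 7.541; 7.541^1.650 ≈ 28.05 hPa.
P_c = 1010 − 28.05 = 981.95 ≈ 982 hPa.

982 hPa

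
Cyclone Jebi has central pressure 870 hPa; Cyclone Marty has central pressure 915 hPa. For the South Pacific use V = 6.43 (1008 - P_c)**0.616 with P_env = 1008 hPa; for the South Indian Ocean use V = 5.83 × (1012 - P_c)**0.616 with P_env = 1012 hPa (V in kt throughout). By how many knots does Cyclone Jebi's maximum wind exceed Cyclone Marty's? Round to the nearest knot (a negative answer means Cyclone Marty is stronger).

Cyclone Jebi: ΔP = 138; V ≈ 6.43 × 138^0.616 ≈ 133.78 kt.
Cyclone Marty: ΔP = 97; V ≈ 5.83 × 97^0.616 ≈ 97.62 kt.
Difference ≈ 133.78 − 97.62 = 36.16 → 36 kt.

36 kt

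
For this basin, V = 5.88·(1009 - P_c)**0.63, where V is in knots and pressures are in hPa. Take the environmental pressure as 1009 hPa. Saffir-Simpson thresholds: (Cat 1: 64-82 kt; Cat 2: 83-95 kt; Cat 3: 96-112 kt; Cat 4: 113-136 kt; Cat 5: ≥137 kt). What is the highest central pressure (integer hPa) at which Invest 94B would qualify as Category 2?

Category 2 begins at V = 83 kt.
Required ΔP = (83/5.88)^(1/0.63) = 14.116^1.587 ≈ 66.82 hPa.
P_c ≤ 1009 − 66.82 = 942.18, so the highest integer P_c is 942 hPa.

942 hPa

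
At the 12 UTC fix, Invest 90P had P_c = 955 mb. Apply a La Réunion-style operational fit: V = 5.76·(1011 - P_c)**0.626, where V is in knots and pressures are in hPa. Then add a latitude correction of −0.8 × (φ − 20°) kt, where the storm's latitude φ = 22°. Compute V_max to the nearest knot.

ΔP = 1011 − 955 = 56 mb.
56^0.626 ≈ 12.427.
V ≈ 5.76 × 12.427 ≈ 71.6 kt.
Latitude correction: −0.8 × (22 − 20) = -1.6 kt.
Corrected V ≈ 70 kt → 70 kt.

70 kt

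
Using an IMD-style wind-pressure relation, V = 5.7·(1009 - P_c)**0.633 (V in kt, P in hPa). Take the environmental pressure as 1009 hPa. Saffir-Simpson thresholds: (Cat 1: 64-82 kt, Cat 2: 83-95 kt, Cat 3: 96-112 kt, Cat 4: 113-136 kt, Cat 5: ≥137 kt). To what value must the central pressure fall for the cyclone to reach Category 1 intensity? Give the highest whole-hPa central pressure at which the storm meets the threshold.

Category 1 begins at V = 64 kt.
Required ΔP = (64/5.7)^(1/0.633) = 11.228^1.580 ≈ 45.63 hPa.
P_c ≤ 1009 − 45.63 = 963.37, so the highest integer P_c is 963 hPa.

963 hPa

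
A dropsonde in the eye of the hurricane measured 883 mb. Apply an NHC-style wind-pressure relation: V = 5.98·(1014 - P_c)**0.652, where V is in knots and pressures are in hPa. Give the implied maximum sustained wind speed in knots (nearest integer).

144 kt

ΔP = 1014 − 883 = 131 mb.
131^0.652 ≈ 24.014.
V ≈ 5.98 × 24.014 ≈ 143.6 kt.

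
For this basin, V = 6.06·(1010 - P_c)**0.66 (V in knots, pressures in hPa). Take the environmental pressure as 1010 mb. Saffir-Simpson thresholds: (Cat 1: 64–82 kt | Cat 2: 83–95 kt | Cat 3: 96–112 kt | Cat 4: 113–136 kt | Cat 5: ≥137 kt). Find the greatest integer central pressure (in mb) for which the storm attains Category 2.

957 mb

Category 2 begins at V = 83 kt.
Required ΔP = (83/6.06)^(1/0.66) = 13.696^1.515 ≈ 52.74 mb.
P_c ≤ 1010 − 52.74 = 957.26, so the highest integer P_c is 957 mb.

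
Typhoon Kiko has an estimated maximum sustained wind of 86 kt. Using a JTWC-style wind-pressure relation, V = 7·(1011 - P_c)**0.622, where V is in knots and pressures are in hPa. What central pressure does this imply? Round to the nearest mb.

ΔP = (V / 7)^(1/0.622) = (86/7)^1.608.
86/7 = 12.286; 12.286^1.608 ≈ 56.42 mb.
P_c = 1011 − 56.42 = 954.58 ≈ 955 mb.

955 mb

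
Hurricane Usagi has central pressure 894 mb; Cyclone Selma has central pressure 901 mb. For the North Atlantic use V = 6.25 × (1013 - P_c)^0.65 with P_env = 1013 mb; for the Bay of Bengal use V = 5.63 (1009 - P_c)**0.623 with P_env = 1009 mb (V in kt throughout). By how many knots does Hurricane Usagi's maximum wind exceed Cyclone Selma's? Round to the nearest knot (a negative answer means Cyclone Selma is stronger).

36 kt

Hurricane Usagi: ΔP = 119; V ≈ 6.25 × 119^0.65 ≈ 139.63 kt.
Cyclone Selma: ΔP = 108; V ≈ 5.63 × 108^0.623 ≈ 104.07 kt.
Difference ≈ 139.63 − 104.07 = 35.56 → 36 kt.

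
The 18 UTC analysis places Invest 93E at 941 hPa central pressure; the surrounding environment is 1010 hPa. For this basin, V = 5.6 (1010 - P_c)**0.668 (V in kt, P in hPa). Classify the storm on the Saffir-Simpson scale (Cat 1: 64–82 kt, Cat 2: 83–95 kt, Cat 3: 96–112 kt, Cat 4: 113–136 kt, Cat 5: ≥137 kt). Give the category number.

ΔP = 1010 − 941 = 69 hPa.
V ≈ 5.6 × 69^0.668 = 5.6 × 16.92 ≈ 95 kt.
95 kt falls in the Category 2 band.

2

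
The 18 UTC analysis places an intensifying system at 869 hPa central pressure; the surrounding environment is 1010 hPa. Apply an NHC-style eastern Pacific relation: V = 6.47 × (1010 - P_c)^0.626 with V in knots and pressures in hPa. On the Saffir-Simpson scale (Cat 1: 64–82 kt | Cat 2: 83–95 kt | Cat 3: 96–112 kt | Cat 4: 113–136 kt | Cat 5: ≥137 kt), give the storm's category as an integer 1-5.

5

ΔP = 1010 − 869 = 141 hPa.
V ≈ 6.47 × 141^0.626 = 6.47 × 22.15 ≈ 143 kt.
143 kt falls in the Category 5 band.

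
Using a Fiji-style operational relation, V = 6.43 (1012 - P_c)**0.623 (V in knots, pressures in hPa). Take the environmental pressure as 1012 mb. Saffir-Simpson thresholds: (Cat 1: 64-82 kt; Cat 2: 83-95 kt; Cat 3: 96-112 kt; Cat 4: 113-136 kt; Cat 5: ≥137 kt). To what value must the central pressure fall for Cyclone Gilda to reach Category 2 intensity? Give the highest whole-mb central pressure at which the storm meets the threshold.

Category 2 begins at V = 83 kt.
Required ΔP = (83/6.43)^(1/0.623) = 12.908^1.605 ≈ 60.69 mb.
P_c ≤ 1012 − 60.69 = 951.31, so the highest integer P_c is 951 mb.

951 mb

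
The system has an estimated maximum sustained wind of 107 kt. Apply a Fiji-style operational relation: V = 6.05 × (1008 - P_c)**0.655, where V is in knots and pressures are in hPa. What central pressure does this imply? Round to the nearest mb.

928 mb

ΔP = (V / 6.05)^(1/0.655) = (107/6.05)^1.527.
107/6.05 = 17.686; 17.686^1.527 ≈ 80.31 mb.
P_c = 1008 − 80.31 = 927.69 ≈ 928 mb.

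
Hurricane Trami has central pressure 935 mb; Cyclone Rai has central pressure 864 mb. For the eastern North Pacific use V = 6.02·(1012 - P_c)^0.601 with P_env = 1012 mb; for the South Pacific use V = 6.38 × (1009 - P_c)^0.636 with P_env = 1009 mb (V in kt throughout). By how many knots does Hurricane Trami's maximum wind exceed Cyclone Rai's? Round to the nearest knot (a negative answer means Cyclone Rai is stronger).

Hurricane Trami: ΔP = 77; V ≈ 6.02 × 77^0.601 ≈ 81.92 kt.
Cyclone Rai: ΔP = 145; V ≈ 6.38 × 145^0.636 ≈ 151.16 kt.
Difference ≈ 81.92 − 151.16 = -69.24 → -69 kt.

-69 kt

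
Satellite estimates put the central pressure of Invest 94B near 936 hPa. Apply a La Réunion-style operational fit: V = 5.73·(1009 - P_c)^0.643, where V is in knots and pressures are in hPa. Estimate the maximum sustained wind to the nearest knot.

ΔP = 1009 − 936 = 73 hPa.
73^0.643 ≈ 15.780.
V ≈ 5.73 × 15.780 ≈ 90.4 kt.

90 kt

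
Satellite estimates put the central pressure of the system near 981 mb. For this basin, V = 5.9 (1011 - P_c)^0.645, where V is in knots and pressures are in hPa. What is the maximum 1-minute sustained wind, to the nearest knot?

ΔP = 1011 − 981 = 30 mb.
30^0.645 ≈ 8.969.
V ≈ 5.9 × 8.969 ≈ 52.9 kt.

53 kt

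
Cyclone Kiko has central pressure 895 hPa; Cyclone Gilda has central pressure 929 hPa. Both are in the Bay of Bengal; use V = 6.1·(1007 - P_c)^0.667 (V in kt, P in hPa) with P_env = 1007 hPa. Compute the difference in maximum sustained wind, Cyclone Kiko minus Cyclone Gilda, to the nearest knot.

Cyclone Kiko: ΔP = 112; V ≈ 6.1 × 112^0.667 ≈ 141.96 kt.
Cyclone Gilda: ΔP = 78; V ≈ 6.1 × 78^0.667 ≈ 111.52 kt.
Difference ≈ 141.96 − 111.52 = 30.44 → 30 kt.

30 kt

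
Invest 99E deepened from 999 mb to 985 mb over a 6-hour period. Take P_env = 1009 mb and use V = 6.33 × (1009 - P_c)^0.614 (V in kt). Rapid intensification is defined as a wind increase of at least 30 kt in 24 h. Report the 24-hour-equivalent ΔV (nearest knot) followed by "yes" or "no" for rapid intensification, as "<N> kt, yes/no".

74 kt, yes

V₁: ΔP = 10, V ≈ 6.33 × 10^0.614 ≈ 26.03 kt.
V₂: ΔP = 24, V ≈ 6.33 × 24^0.614 ≈ 44.55 kt.
ΔV over 6 h = 18.52 kt → 24 h equivalent = 18.52 × 24/6 ≈ 74.08 kt.
74 kt ≥ 30 kt ⇒ rapid intensification.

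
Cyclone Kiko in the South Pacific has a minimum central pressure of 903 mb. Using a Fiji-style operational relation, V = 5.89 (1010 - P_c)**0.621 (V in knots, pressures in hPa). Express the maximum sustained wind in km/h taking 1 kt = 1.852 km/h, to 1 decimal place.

198.6 km/h

ΔP = 1010 − 903 = 107 mb.
V ≈ 5.89 × 107^0.621 = 5.89 × 18.207 ≈ 107.241 kt.
107.241 × 1.852 ≈ 198.61 km/h → 198.6 km/h.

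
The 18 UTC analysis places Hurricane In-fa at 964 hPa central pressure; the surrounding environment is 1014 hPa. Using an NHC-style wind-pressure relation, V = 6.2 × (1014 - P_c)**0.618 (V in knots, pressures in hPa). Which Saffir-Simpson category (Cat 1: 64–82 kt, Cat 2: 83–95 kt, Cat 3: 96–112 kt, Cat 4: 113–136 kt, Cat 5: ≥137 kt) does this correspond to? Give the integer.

1

ΔP = 1014 − 964 = 50 hPa.
V ≈ 6.2 × 50^0.618 = 6.2 × 11.22 ≈ 70 kt.
70 kt falls in the Category 1 band.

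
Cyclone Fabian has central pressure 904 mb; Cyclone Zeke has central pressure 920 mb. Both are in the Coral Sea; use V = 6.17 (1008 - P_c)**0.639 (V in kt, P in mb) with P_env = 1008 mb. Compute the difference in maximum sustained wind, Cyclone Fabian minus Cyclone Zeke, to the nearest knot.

12 kt

Cyclone Fabian: ΔP = 104; V ≈ 6.17 × 104^0.639 ≈ 120.00 kt.
Cyclone Zeke: ΔP = 88; V ≈ 6.17 × 88^0.639 ≈ 107.85 kt.
Difference ≈ 120.00 − 107.85 = 12.15 → 12 kt.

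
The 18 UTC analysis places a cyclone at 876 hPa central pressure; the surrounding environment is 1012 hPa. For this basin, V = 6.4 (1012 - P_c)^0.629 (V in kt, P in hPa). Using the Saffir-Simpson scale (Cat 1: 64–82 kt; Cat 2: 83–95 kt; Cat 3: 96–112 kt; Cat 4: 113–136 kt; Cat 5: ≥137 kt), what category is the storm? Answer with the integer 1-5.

ΔP = 1012 − 876 = 136 hPa.
V ≈ 6.4 × 136^0.629 = 6.4 × 21.98 ≈ 141 kt.
141 kt falls in the Category 5 band.

5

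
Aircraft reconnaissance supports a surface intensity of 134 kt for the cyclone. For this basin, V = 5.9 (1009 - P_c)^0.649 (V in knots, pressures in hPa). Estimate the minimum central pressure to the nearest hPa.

ΔP = (V / 5.9)^(1/0.649) = (134/5.9)^1.541.
134/5.9 = 22.712; 22.712^1.541 ≈ 122.96 hPa.
P_c = 1009 − 122.96 = 886.04 ≈ 886 hPa.

886 hPa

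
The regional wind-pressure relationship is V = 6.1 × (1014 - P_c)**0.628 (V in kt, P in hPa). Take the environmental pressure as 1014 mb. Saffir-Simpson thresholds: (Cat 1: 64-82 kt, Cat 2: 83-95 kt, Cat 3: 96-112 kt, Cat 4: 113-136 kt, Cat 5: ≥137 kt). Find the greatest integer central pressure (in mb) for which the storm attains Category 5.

872 mb

Category 5 begins at V = 137 kt.
Required ΔP = (137/6.1)^(1/0.628) = 22.459^1.592 ≈ 141.87 mb.
P_c ≤ 1014 − 141.87 = 872.13, so the highest integer P_c is 872 mb.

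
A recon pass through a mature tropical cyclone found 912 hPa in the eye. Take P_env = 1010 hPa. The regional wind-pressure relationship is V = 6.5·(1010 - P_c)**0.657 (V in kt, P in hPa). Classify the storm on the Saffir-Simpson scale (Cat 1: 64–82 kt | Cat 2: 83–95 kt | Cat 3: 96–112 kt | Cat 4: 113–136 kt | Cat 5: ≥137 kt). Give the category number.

4

ΔP = 1010 − 912 = 98 hPa.
V ≈ 6.5 × 98^0.657 = 6.5 × 20.33 ≈ 132 kt.
132 kt falls in the Category 4 band.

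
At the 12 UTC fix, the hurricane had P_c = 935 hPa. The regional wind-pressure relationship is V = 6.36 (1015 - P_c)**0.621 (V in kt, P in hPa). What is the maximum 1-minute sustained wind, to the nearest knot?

ΔP = 1015 − 935 = 80 hPa.
80^0.621 ≈ 15.199.
V ≈ 6.36 × 15.199 ≈ 96.7 kt.

97 kt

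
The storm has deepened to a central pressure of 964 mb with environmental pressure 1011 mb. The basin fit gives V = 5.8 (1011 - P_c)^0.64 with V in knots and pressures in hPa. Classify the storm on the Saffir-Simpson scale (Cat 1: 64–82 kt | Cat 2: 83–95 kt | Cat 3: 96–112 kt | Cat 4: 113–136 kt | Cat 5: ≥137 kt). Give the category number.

1

ΔP = 1011 − 964 = 47 mb.
V ≈ 5.8 × 47^0.64 = 5.8 × 11.75 ≈ 68 kt.
68 kt falls in the Category 1 band.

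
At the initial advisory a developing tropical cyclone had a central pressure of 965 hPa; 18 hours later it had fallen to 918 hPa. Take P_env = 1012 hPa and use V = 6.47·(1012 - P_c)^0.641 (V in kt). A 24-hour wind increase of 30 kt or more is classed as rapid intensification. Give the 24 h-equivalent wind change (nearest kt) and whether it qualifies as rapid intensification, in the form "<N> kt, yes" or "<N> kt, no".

V₁: ΔP = 47, V ≈ 6.47 × 47^0.641 ≈ 76.33 kt.
V₂: ΔP = 94, V ≈ 6.47 × 94^0.641 ≈ 119.04 kt.
ΔV over 18 h = 42.71 kt → 24 h equivalent = 42.71 × 24/18 ≈ 56.95 kt.
57 kt ≥ 30 kt ⇒ rapid intensification.

57 kt, yes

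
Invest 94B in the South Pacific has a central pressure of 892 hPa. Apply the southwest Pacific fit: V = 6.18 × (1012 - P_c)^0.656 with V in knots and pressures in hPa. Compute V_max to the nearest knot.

ΔP = 1012 − 892 = 120 hPa.
120^0.656 ≈ 23.118.
V ≈ 6.18 × 23.118 ≈ 142.9 kt.

143 kt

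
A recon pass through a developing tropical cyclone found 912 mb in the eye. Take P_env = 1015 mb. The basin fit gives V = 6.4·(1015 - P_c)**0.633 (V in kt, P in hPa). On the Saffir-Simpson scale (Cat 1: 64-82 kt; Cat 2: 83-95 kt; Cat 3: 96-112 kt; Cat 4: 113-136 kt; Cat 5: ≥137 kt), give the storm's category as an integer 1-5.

ΔP = 1015 − 912 = 103 mb.
V ≈ 6.4 × 103^0.633 = 6.4 × 18.80 ≈ 120 kt.
120 kt falls in the Category 4 band.

4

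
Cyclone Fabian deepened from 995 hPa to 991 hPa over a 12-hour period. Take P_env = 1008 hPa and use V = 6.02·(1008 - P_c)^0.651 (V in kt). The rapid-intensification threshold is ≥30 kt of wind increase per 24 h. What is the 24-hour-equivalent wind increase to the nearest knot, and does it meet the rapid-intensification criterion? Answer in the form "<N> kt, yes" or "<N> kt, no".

12 kt, no

V₁: ΔP = 13, V ≈ 6.02 × 13^0.651 ≈ 31.97 kt.
V₂: ΔP = 17, V ≈ 6.02 × 17^0.651 ≈ 38.07 kt.
ΔV over 12 h = 6.10 kt → 24 h equivalent = 6.10 × 24/12 ≈ 12.20 kt.
12 kt < 30 kt ⇒ not rapid intensification.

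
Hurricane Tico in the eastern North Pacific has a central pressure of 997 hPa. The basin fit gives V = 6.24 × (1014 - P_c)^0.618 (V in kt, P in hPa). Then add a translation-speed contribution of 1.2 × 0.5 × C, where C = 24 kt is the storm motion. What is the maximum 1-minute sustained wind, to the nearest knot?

ΔP = 1014 − 997 = 17 hPa.
17^0.618 ≈ 5.760.
V ≈ 6.24 × 5.760 ≈ 35.9 kt.
Translation term: 1.2 × 0.5 × 24 = 14.4 kt.
Corrected V ≈ 50.3 kt → 50 kt.

50 kt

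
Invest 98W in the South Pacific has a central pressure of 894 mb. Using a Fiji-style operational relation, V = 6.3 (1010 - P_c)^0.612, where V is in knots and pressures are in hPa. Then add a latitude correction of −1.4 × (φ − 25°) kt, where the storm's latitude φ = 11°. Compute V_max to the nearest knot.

135 kt

ΔP = 1010 − 894 = 116 mb.
116^0.612 ≈ 18.342.
V ≈ 6.3 × 18.342 ≈ 115.6 kt.
Latitude correction: −1.4 × (11 − 25) = 19.6 kt.
Corrected V ≈ 135.2 kt → 135 kt.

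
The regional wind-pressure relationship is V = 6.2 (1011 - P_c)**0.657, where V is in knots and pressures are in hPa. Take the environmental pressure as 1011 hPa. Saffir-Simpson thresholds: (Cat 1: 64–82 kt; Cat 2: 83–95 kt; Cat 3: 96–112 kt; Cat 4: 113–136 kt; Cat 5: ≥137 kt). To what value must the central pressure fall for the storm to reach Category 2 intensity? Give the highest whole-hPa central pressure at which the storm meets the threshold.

959 hPa

Category 2 begins at V = 83 kt.
Required ΔP = (83/6.2)^(1/0.657) = 13.387^1.522 ≈ 51.87 hPa.
P_c ≤ 1011 − 51.87 = 959.13, so the highest integer P_c is 959 hPa.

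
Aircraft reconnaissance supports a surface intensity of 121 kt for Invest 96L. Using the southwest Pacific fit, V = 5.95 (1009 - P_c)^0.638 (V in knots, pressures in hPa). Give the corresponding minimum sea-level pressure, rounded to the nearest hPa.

ΔP = (V / 5.95)^(1/0.638) = (121/5.95)^1.567.
121/5.95 = 20.336; 20.336^1.567 ≈ 112.35 hPa.
P_c = 1009 − 112.35 = 896.65 ≈ 897 hPa.

897 hPa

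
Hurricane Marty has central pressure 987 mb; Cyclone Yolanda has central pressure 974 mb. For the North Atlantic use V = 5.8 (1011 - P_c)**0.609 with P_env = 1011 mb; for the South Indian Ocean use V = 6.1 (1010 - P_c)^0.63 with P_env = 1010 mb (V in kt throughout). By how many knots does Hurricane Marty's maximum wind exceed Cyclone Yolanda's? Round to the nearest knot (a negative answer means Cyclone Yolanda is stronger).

Hurricane Marty: ΔP = 24; V ≈ 5.8 × 24^0.609 ≈ 40.18 kt.
Cyclone Yolanda: ΔP = 36; V ≈ 6.1 × 36^0.63 ≈ 58.32 kt.
Difference ≈ 40.18 − 58.32 = -18.14 → -18 kt.

-18 kt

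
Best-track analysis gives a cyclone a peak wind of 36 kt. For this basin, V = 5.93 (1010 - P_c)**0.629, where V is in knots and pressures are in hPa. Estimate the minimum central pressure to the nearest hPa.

ΔP = (V / 5.93)^(1/0.629) = (36/5.93)^1.590.
36/5.93 = 6.071; 6.071^1.590 ≈ 17.59 hPa.
P_c = 1010 − 17.59 = 992.41 ≈ 992 hPa.

992 hPa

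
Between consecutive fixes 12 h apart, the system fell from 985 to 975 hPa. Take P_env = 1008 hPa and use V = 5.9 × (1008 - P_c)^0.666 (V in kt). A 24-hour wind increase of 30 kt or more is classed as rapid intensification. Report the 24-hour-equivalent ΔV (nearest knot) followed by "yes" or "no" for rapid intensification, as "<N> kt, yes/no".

26 kt, no

V₁: ΔP = 23, V ≈ 5.9 × 23^0.666 ≈ 47.62 kt.
V₂: ΔP = 33, V ≈ 5.9 × 33^0.666 ≈ 60.56 kt.
ΔV over 12 h = 12.94 kt → 24 h equivalent = 12.94 × 24/12 ≈ 25.88 kt.
26 kt < 30 kt ⇒ not rapid intensification.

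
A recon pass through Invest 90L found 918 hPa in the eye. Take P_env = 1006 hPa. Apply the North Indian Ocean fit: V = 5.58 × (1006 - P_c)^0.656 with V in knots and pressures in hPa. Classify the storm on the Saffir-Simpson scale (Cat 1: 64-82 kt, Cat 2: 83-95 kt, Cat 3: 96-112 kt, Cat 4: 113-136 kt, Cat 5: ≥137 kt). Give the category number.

3

ΔP = 1006 − 918 = 88 hPa.
V ≈ 5.58 × 88^0.656 = 5.58 × 18.86 ≈ 105 kt.
105 kt falls in the Category 3 band.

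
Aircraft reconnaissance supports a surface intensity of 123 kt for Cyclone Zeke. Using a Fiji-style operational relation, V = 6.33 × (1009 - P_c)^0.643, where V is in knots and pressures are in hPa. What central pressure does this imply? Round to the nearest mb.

908 mb

ΔP = (V / 6.33)^(1/0.643) = (123/6.33)^1.555.
123/6.33 = 19.431; 19.431^1.555 ≈ 100.90 mb.
P_c = 1009 − 100.90 = 908.10 ≈ 908 mb.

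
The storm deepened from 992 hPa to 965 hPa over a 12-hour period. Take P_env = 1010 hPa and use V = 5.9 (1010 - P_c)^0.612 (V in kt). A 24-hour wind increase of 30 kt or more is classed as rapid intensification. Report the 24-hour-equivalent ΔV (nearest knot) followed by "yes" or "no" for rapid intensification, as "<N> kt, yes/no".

52 kt, yes

V₁: ΔP = 18, V ≈ 5.9 × 18^0.612 ≈ 34.60 kt.
V₂: ΔP = 45, V ≈ 5.9 × 45^0.612 ≈ 60.62 kt.
ΔV over 12 h = 26.02 kt → 24 h equivalent = 26.02 × 24/12 ≈ 52.04 kt.
52 kt ≥ 30 kt ⇒ rapid intensification.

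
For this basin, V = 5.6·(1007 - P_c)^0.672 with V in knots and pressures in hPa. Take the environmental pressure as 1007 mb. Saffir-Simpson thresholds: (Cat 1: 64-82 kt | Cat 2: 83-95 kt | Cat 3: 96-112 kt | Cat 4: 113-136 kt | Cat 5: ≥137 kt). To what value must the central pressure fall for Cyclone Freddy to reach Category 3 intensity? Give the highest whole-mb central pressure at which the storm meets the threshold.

Category 3 begins at V = 96 kt.
Required ΔP = (96/5.6)^(1/0.672) = 17.143^1.488 ≈ 68.62 mb.
P_c ≤ 1007 − 68.62 = 938.38, so the highest integer P_c is 938 mb.

938 mb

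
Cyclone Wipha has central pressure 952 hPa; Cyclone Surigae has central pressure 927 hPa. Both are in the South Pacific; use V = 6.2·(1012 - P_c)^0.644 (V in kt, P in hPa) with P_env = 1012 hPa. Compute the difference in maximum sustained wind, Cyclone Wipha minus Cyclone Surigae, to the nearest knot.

-22 kt

Cyclone Wipha: ΔP = 60; V ≈ 6.2 × 60^0.644 ≈ 86.60 kt.
Cyclone Surigae: ΔP = 85; V ≈ 6.2 × 85^0.644 ≈ 108.38 kt.
Difference ≈ 86.60 − 108.38 = -21.78 → -22 kt.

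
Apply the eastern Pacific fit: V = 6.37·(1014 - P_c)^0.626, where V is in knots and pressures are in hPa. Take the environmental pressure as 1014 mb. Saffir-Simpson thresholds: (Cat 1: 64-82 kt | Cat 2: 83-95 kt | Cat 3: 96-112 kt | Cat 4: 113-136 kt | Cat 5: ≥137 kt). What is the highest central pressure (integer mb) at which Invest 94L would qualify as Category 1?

Category 1 begins at V = 64 kt.
Required ΔP = (64/6.37)^(1/0.626) = 10.047^1.597 ≈ 39.88 mb.
P_c ≤ 1014 − 39.88 = 974.12, so the highest integer P_c is 974 mb.

974 mb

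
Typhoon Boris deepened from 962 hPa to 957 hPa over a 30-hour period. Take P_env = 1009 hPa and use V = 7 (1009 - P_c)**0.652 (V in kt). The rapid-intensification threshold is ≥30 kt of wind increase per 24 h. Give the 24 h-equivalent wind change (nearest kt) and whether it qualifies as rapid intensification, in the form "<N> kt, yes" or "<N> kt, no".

V₁: ΔP = 47, V ≈ 7 × 47^0.652 ≈ 86.16 kt.
V₂: ΔP = 52, V ≈ 7 × 52^0.652 ≈ 92.03 kt.
ΔV over 30 h = 5.87 kt → 24 h equivalent = 5.87 × 24/30 ≈ 4.70 kt.
5 kt < 30 kt ⇒ not rapid intensification.

5 kt, no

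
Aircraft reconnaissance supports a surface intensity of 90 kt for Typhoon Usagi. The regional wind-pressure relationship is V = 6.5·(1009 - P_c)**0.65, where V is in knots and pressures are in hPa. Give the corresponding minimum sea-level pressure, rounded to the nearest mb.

952 mb

ΔP = (V / 6.5)^(1/0.65) = (90/6.5)^1.538.
90/6.5 = 13.846; 13.846^1.538 ≈ 57.00 mb.
P_c = 1009 − 57.00 = 952.00 ≈ 952 mb.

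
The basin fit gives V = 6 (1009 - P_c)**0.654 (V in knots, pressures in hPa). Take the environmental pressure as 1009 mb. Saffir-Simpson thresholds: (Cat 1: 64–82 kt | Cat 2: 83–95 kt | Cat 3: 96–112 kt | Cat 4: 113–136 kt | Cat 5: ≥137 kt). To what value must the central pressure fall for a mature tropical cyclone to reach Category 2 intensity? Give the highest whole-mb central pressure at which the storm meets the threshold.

Category 2 begins at V = 83 kt.
Required ΔP = (83/6)^(1/0.654) = 13.833^1.529 ≈ 55.53 mb.
P_c ≤ 1009 − 55.53 = 953.47, so the highest integer P_c is 953 mb.

953 mb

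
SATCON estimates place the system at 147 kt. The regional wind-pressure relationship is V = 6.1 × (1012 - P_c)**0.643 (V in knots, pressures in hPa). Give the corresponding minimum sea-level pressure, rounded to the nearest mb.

ΔP = (V / 6.1)^(1/0.643) = (147/6.1)^1.555.
147/6.1 = 24.098; 24.098^1.555 ≈ 141.02 mb.
P_c = 1012 − 141.02 = 870.98 ≈ 871 mb.

871 mb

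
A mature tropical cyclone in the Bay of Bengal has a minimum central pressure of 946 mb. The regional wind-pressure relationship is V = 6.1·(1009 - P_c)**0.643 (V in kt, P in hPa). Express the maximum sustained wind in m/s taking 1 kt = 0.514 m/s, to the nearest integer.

45 m/s

ΔP = 1009 − 946 = 63 mb.
V ≈ 6.1 × 63^0.643 = 6.1 × 14.354 ≈ 87.560 kt.
87.560 × 0.514 ≈ 45.01 m/s → 45 m/s.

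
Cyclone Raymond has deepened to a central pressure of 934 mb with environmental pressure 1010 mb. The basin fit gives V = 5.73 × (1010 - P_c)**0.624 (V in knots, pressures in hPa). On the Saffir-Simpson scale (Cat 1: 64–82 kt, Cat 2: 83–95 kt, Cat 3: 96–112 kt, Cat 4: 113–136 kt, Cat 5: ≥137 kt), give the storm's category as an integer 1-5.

ΔP = 1010 − 934 = 76 mb.
V ≈ 5.73 × 76^0.624 = 5.73 × 14.92 ≈ 85 kt.
85 kt falls in the Category 2 band.

2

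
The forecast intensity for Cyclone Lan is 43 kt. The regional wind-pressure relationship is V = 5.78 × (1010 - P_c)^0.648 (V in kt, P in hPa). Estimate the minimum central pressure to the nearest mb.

988 mb

ΔP = (V / 5.78)^(1/0.648) = (43/5.78)^1.543.
43/5.78 = 7.439; 7.439^1.543 ≈ 22.13 mb.
P_c = 1010 − 22.13 = 987.87 ≈ 988 mb.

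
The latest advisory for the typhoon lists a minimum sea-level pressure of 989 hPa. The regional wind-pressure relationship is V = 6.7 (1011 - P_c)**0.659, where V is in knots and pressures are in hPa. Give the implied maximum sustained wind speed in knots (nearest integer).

ΔP = 1011 − 989 = 22 hPa.
22^0.659 ≈ 7.668.
V ≈ 6.7 × 7.668 ≈ 51.4 kt.

51 kt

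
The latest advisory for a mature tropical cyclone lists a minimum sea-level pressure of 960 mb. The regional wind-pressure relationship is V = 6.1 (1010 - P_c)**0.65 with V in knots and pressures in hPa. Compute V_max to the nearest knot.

78 kt

ΔP = 1010 − 960 = 50 mb.
50^0.65 ≈ 12.715.
V ≈ 6.1 × 12.715 ≈ 77.6 kt.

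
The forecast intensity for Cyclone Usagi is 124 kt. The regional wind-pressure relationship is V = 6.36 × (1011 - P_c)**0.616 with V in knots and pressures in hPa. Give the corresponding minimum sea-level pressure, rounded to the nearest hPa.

ΔP = (V / 6.36)^(1/0.616) = (124/6.36)^1.623.
124/6.36 = 19.497; 19.497^1.623 ≈ 124.19 hPa.
P_c = 1011 − 124.19 = 886.81 ≈ 887 hPa.

887 hPa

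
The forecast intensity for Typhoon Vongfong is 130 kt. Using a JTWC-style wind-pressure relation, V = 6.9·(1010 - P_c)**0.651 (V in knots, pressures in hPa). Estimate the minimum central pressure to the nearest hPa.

ΔP = (V / 6.9)^(1/0.651) = (130/6.9)^1.536.
130/6.9 = 18.841; 18.841^1.536 ≈ 90.92 hPa.
P_c = 1010 − 90.92 = 919.08 ≈ 919 hPa.

919 hPa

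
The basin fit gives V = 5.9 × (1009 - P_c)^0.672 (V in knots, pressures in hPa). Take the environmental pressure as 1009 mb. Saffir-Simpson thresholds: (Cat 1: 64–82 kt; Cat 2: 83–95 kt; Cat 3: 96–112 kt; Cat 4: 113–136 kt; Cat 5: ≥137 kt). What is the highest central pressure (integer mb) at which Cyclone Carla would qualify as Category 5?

901 mb

Category 5 begins at V = 137 kt.
Required ΔP = (137/5.9)^(1/0.672) = 23.220^1.488 ≈ 107.78 mb.
P_c ≤ 1009 − 107.78 = 901.22, so the highest integer P_c is 901 mb.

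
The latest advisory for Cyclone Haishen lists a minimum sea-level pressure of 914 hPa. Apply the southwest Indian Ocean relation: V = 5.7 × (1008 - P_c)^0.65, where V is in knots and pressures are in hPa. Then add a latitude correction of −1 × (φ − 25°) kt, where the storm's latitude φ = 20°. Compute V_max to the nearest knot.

114 kt

ΔP = 1008 − 914 = 94 hPa.
94^0.65 ≈ 19.166.
V ≈ 5.7 × 19.166 ≈ 109.2 kt.
Latitude correction: −1 × (20 − 25) = 5 kt.
Corrected V ≈ 114.2 kt → 114 kt.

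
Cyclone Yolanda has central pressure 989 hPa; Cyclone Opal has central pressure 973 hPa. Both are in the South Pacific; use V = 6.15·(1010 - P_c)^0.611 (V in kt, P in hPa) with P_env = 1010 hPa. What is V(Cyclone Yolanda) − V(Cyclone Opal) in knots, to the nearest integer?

-16 kt

Cyclone Yolanda: ΔP = 21; V ≈ 6.15 × 21^0.611 ≈ 39.51 kt.
Cyclone Opal: ΔP = 37; V ≈ 6.15 × 37^0.611 ≈ 55.85 kt.
Difference ≈ 39.51 − 55.85 = -16.34 → -16 kt.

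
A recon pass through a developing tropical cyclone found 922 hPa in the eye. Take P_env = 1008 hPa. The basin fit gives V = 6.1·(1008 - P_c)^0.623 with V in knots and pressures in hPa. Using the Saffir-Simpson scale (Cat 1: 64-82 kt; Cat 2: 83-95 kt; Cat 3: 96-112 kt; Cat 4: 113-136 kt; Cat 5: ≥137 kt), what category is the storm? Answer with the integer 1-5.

3

ΔP = 1008 − 922 = 86 hPa.
V ≈ 6.1 × 86^0.623 = 6.1 × 16.04 ≈ 98 kt.
98 kt falls in the Category 3 band.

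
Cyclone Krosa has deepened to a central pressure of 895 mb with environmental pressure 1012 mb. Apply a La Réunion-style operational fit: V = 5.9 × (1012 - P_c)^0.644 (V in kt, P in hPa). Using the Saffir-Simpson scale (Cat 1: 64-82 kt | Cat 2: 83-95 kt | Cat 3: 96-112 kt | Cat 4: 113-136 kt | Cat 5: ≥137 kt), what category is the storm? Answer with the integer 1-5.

ΔP = 1012 − 895 = 117 mb.
V ≈ 5.9 × 117^0.644 = 5.9 × 21.47 ≈ 127 kt.
127 kt falls in the Category 4 band.

4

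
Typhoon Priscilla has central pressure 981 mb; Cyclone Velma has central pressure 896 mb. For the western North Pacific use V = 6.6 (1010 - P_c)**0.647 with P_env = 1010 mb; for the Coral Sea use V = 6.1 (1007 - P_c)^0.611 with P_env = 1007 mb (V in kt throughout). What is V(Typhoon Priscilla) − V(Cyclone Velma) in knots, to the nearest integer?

Typhoon Priscilla: ΔP = 29; V ≈ 6.6 × 29^0.647 ≈ 58.31 kt.
Cyclone Velma: ΔP = 111; V ≈ 6.1 × 111^0.611 ≈ 108.40 kt.
Difference ≈ 58.31 − 108.40 = -50.09 → -50 kt.

-50 kt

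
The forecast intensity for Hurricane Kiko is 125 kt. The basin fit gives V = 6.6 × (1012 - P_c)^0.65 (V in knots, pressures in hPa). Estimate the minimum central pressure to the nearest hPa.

ΔP = (V / 6.6)^(1/0.65) = (125/6.6)^1.538.
125/6.6 = 18.939; 18.939^1.538 ≈ 92.30 hPa.
P_c = 1012 − 92.30 = 919.70 ≈ 920 hPa.

920 hPa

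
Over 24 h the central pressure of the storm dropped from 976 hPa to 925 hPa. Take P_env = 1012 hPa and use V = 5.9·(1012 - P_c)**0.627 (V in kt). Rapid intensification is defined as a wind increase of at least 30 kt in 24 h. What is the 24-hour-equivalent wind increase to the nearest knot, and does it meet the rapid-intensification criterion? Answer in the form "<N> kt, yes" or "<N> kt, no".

V₁: ΔP = 36, V ≈ 5.9 × 36^0.627 ≈ 55.80 kt.
V₂: ΔP = 87, V ≈ 5.9 × 87^0.627 ≈ 97.04 kt.
ΔV over 24 h = 41.24 kt → 24 h equivalent = 41.24 × 24/24 ≈ 41.24 kt.
41 kt ≥ 30 kt ⇒ rapid intensification.

41 kt, yes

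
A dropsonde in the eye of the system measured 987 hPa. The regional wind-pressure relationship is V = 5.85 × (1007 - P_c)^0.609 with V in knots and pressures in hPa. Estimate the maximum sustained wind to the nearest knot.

ΔP = 1007 − 987 = 20 hPa.
20^0.609 ≈ 6.199.
V ≈ 5.85 × 6.199 ≈ 36.3 kt.

36 kt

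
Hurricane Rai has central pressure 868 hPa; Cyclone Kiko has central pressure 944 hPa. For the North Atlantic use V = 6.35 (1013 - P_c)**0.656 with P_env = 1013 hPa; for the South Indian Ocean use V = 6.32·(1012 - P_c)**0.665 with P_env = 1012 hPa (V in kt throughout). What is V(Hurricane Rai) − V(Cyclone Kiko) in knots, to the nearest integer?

62 kt

Hurricane Rai: ΔP = 145; V ≈ 6.35 × 145^0.656 ≈ 166.20 kt.
Cyclone Kiko: ΔP = 68; V ≈ 6.32 × 68^0.665 ≈ 104.55 kt.
Difference ≈ 166.20 − 104.55 = 61.65 → 62 kt.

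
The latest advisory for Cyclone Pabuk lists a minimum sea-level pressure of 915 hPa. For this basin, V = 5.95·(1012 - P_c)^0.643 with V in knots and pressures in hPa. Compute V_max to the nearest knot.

ΔP = 1012 − 915 = 97 hPa.
97^0.643 ≈ 18.945.
V ≈ 5.95 × 18.945 ≈ 112.7 kt.

113 kt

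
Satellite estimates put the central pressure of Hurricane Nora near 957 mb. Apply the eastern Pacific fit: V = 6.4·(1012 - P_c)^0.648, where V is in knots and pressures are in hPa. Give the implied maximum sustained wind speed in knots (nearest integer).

86 kt

ΔP = 1012 − 957 = 55 mb.
55^0.648 ≈ 13.420.
V ≈ 6.4 × 13.420 ≈ 85.9 kt.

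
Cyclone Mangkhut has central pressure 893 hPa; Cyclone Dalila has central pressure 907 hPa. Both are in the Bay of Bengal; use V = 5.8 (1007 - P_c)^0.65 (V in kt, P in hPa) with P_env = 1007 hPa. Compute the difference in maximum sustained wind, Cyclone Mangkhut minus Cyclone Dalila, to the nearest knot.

10 kt

Cyclone Mangkhut: ΔP = 114; V ≈ 5.8 × 114^0.65 ≈ 126.01 kt.
Cyclone Dalila: ΔP = 100; V ≈ 5.8 × 100^0.65 ≈ 115.73 kt.
Difference ≈ 126.01 − 115.73 = 10.28 → 10 kt.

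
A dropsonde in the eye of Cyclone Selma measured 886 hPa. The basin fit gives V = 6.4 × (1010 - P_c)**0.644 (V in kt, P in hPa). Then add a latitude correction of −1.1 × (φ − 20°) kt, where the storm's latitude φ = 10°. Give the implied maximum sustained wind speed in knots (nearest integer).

ΔP = 1010 − 886 = 124 hPa.
124^0.644 ≈ 22.293.
V ≈ 6.4 × 22.293 ≈ 142.7 kt.
Latitude correction: −1.1 × (10 − 20) = 11 kt.
Corrected V ≈ 153.7 kt → 154 kt.

154 kt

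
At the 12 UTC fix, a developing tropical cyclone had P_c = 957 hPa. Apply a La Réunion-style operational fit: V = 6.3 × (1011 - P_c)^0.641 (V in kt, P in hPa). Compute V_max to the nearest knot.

81 kt

ΔP = 1011 − 957 = 54 hPa.
54^0.641 ≈ 12.896.
V ≈ 6.3 × 12.896 ≈ 81.2 kt.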